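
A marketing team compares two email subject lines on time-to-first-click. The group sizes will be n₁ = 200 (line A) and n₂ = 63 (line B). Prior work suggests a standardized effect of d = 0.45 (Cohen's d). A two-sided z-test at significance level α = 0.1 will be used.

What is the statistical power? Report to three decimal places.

Power ≈ 0.929

Noncentrality parameter: δ = d / √(1/n₁ + 1/n₂) = 0.45 / √(1/200 + 1/63) = 3.1147
Critical value for a two-sided test at α = 0.1: z_{α/2} = 1.645.
Power = Φ(δ − 1.645) + Φ(−δ − 1.645) = Φ(1.470) + Φ(-4.760) = 0.9292 + 0.0000 = 0.9292.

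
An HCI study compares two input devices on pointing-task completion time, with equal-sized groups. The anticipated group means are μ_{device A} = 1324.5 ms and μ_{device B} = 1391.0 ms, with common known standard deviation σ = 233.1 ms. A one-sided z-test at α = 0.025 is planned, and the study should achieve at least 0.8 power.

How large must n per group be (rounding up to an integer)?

n = 193 per group

Standardized effect: d = |μ_{device A} − μ_{device B}| / σ = |1324.5 − 1391.0| / 233.1 = 0.2853
For power 0.8 need Φ(δ − z_{0.025}) = 0.8, so δ = z_{0.025} + z_{0.20} = 1.960 + 0.842 = 2.802.
δ = d·√(n/2) ⇒ n = 2(δ/d)² = 2 × (2.802 / 0.2853)² = 192.88.
Rounding up, n = 193 per group.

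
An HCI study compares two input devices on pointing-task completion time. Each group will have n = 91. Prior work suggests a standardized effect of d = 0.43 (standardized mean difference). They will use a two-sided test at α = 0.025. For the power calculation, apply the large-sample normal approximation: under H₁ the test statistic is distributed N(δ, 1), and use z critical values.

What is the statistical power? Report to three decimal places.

Power ≈ 0.745

Noncentrality parameter: δ = d·√(n/2) = 0.43 × √(91/2) = 2.9005
Critical value for a two-sided test at α = 0.025: z_{α/2} = 2.241.
Power = Φ(δ − 2.241) + Φ(−δ − 2.241) = Φ(0.659) + Φ(-5.142) = 0.7451 + 0.0000 = 0.7451.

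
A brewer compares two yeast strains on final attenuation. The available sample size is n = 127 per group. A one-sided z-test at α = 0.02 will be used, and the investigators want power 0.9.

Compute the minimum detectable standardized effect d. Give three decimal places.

Required noncentrality: δ = z_{0.02} + z_{0.10} = 2.054 + 1.282 = 3.335.
δ = d·√(n/2) ⇒ d = δ/√(n/2) = 3.335/√(127/2) = 0.4186.

d ≈ 0.419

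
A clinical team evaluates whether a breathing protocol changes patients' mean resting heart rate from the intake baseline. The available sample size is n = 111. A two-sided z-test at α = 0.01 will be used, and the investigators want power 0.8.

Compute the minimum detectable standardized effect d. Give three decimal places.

Need Φ(δ − 2.576) = 0.8, so δ = 2.576 + 0.842 = 3.417.
(The second rejection-region term Φ(−δ − z_{α/2}) is negligible and dropped.)
δ = d·√n ⇒ d = δ/√n = 3.417/√111 = 0.3244.

d ≈ 0.324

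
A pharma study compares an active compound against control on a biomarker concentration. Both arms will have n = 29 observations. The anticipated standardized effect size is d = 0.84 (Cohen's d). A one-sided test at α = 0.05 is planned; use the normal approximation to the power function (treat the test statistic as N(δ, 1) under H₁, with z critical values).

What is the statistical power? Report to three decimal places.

Noncentrality parameter: δ = d·√(n/2) = 0.84 × √(29/2) = 3.1986
Critical value for a one-sided test at α = 0.05: z_α = 1.645.
Power = P(Z > 1.645 − δ) = Φ(1.554) = 0.9399.

Power ≈ 0.940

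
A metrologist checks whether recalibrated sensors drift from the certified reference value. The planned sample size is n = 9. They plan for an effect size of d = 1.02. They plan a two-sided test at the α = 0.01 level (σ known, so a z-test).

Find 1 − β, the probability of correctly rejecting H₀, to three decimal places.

Power ≈ 0.686

Noncentrality parameter: δ = d·√n = 1.02 × √9 = 3.0600
Two-sided α = 0.01 → critical value z_{0.005} = 2.576.
Power = Φ(δ − 2.576) + Φ(−δ − 2.576) = Φ(0.484) + Φ(-5.636) = 0.6859 + 0.0000 = 0.6859.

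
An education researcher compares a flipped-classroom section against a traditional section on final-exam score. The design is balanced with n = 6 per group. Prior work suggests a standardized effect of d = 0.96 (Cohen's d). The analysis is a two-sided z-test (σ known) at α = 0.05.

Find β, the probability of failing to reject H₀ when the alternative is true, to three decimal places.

β ≈ 0.617

Noncentrality parameter: δ = d·√(n/2) = 0.96 × √(6/2) = 1.6628
Two-sided α = 0.05 → critical value z_{0.025} = 1.960.
Power = Φ(δ − 1.960) + Φ(−δ − 1.960) = Φ(-0.297) + Φ(-3.623) = 0.3832 + 0.0001 = 0.3833.
Type II error: β = 1 − power = 1 − 0.3833 = 0.6167.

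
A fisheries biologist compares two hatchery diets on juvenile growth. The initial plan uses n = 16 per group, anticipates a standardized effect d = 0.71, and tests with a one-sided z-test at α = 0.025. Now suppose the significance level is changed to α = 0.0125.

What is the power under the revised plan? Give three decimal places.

δ = d·√(n/2) = 0.71 × √(16/2) = 2.0082 (unchanged). New critical value: z_{0.0125} = 2.241.
Revised power = P(Z > 2.241 − δ) = Φ(-0.233) = 0.4078.

Power ≈ 0.408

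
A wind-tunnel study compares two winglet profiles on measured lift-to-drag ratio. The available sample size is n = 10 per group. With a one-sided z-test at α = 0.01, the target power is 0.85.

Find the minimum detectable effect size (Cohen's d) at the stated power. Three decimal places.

Required noncentrality: δ = z_{0.01} + z_{0.15} = 2.326 + 1.036 = 3.363.
δ = d·√(n/2) ⇒ d = δ/√(n/2) = 3.363/√(10/2) = 1.5039.

d ≈ 1.504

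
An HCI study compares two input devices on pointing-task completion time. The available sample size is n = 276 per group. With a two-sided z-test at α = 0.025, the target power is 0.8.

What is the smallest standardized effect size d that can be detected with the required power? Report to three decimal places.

Required noncentrality: δ = z_{0.0125} + z_{0.20} = 2.241 + 0.842 = 3.083.
(Lower-tail contribution to power is negligible for δ > 0.)
δ = d·√(n/2) ⇒ d = δ/√(n/2) = 3.083/√(276/2) = 0.2624.

d ≈ 0.262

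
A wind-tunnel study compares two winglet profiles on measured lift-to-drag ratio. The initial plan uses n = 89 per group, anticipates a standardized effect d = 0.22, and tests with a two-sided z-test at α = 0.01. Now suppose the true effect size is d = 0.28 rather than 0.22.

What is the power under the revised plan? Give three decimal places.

With d = 0.28: δ = d·√(n/2) = 0.28 × √(89/2) = 1.8678. Critical value z_{0.005} = 2.576.
Revised power = Φ(δ − 2.576) + Φ(−δ − 2.576) = Φ(-0.708) + Φ(-4.444) = 0.2395 + 0.0000 = 0.2395.

Power ≈ 0.239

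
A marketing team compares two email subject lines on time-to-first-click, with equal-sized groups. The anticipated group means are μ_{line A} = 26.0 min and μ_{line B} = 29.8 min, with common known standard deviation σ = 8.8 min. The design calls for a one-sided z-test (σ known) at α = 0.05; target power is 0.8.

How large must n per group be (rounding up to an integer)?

Standardized effect: d = |μ_{line A} − μ_{line B}| / σ = |26.0 − 29.8| / 8.8 = 0.4318
For power 0.8 need Φ(δ − z_{0.05}) = 0.8, so δ = z_{0.05} + z_{0.20} = 1.645 + 0.842 = 2.486.
δ = d·√(n/2) ⇒ n = 2(δ/d)² = 2 × (2.486 / 0.4318)² = 66.31.
Rounding up, n = 67 per group.

n = 67 per group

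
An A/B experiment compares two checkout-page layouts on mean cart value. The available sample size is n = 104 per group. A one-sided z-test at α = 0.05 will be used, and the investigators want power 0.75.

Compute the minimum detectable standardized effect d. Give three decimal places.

d ≈ 0.322

Required noncentrality: δ = z_{0.05} + z_{0.25} = 1.645 + 0.674 = 2.319.
δ = d·√(n/2) ⇒ d = δ/√(n/2) = 2.319/√(104/2) = 0.3216.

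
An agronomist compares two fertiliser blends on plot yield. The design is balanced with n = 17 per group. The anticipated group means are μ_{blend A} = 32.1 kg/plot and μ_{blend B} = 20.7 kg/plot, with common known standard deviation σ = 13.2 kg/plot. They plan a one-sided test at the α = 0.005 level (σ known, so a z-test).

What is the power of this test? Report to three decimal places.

Standardized effect: d = |μ_{blend A} − μ_{blend B}| / σ = |32.1 − 20.7| / 13.2 = 0.8636
Noncentrality parameter: δ = d·√(n/2) = 0.8636 × √(17/2) = 2.5179
Critical value for a one-sided test at α = 0.005: z_α = 2.576.
Power = Φ(δ − 2.576) = Φ(-0.058) = 0.4769.

Power ≈ 0.477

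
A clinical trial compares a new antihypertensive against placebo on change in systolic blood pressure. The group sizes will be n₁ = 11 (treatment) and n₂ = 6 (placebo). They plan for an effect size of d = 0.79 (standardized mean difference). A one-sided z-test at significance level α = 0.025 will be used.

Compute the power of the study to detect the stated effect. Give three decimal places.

Power ≈ 0.343

Noncentrality parameter: δ = d / √(1/n₁ + 1/n₂) = 0.79 / √(1/11 + 1/6) = 1.5566
Critical value for a one-sided test at α = 0.025: z_α = 1.960.
Power = Φ(δ − 1.960) = Φ(-0.403) = 0.3433.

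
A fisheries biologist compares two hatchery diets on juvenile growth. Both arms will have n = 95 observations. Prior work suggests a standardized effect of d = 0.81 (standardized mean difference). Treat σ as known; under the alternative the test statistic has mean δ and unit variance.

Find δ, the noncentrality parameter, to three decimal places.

δ = d·√(n/2) = 0.81 × √(95/2) = 5.5825

δ ≈ 5.583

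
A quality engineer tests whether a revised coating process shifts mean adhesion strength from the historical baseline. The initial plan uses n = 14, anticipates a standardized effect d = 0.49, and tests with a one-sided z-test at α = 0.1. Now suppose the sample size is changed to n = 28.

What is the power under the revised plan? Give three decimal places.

With n = 28: δ = d·√n = 0.49 × √28 = 2.5928. Critical value z_{0.1} = 1.282.
Revised power = Φ(δ − 1.282) = Φ(1.311) = 0.9051.

Power ≈ 0.905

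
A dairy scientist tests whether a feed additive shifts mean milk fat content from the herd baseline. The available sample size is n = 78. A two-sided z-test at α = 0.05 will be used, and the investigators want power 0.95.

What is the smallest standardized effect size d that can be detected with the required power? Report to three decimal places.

Need Φ(δ − 1.960) = 0.95, so δ = 1.960 + 1.645 = 3.605.
(Lower-tail contribution to power is negligible for δ > 0.)
δ = d·√n ⇒ d = δ/√n = 3.605/√78 = 0.4082.

d ≈ 0.408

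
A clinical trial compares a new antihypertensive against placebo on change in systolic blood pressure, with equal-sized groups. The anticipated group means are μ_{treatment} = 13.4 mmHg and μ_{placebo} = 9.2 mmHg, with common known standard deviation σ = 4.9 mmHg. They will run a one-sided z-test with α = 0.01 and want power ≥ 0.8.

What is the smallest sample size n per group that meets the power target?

n = 28 per group

Standardized effect: d = |μ_{treatment} − μ_{placebo}| / σ = |13.4 − 9.2| / 4.9 = 0.8571
Set Φ(δ − 2.326) = 0.8; then δ − 2.326 = Φ⁻¹(0.8) = 0.842, giving δ = 3.168.
δ = d·√(n/2) ⇒ n = 2(δ/d)² = 2 × (3.168 / 0.8571)² = 27.32.
Round up to the next whole unit.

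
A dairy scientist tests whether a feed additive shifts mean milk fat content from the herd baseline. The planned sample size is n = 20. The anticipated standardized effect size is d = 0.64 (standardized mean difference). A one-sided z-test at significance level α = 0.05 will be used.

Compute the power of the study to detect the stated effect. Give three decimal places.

Power ≈ 0.888

Noncentrality parameter: δ = d·√n = 0.64 × √20 = 2.8622
Critical value for a one-sided test at α = 0.05: z_α = 1.645.
Power = P(Z > 1.645 − δ) = Φ(1.217) = 0.8883.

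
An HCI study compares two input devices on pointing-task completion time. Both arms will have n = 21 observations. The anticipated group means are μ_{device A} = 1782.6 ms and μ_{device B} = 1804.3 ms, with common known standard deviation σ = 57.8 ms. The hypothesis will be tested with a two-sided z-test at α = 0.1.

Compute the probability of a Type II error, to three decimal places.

β ≈ 0.664

Standardized effect: d = |μ_{device A} − μ_{device B}| / σ = |1782.6 − 1804.3| / 57.8 = 0.3754
Noncentrality parameter: δ = d·√(n/2) = 0.3754 × √(21/2) = 1.2165
Two-sided α = 0.1 → critical value z_{0.05} = 1.645.
Power = Φ(δ − 1.645) + Φ(−δ − 1.645) = Φ(-0.428) + Φ(-2.861) = 0.3342 + 0.0021 = 0.3363.
Type II error: β = 1 − power = 1 − 0.3363 = 0.6637.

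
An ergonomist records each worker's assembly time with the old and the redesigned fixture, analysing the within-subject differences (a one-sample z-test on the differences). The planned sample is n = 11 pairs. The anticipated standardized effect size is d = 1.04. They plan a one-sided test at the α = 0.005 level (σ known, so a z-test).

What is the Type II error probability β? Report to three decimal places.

β ≈ 0.191

Noncentrality parameter: λ = d·√n = 1.04 × √11 = 3.4493
One-sided α = 0.005 → critical value z_{0.005} = 2.576.
Power = P(Z > 2.576 − λ) = Φ(0.873) = 0.8088.
Type II error: β = 1 − power = 1 − 0.8088 = 0.1912.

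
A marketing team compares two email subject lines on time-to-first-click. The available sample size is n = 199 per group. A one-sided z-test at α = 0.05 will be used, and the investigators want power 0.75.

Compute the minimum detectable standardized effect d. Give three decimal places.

Required noncentrality: δ = z_{0.05} + z_{0.25} = 1.645 + 0.674 = 2.319.
δ = d·√(n/2) ⇒ d = δ/√(n/2) = 2.319/√(199/2) = 0.2325.

d ≈ 0.233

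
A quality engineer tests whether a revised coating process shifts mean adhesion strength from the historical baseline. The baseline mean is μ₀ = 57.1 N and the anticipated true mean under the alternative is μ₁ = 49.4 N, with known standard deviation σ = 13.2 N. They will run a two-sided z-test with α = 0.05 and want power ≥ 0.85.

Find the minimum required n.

Standardized effect: d = |μ₁ − μ₀| / σ = |49.4 − 57.1| / 13.2 = 0.5833
Set Φ(δ − 1.960) = 0.85; then δ − 1.960 = Φ⁻¹(0.85) = 1.036, giving δ = 2.996.
(Ignoring the negligible lower-tail rejection probability gives the usual closed-form inversion.)
δ = d·√n ⇒ n = (δ/d)² = (2.996 / 0.5833)² = 26.39.
Rounding up, n = 27.

n = 27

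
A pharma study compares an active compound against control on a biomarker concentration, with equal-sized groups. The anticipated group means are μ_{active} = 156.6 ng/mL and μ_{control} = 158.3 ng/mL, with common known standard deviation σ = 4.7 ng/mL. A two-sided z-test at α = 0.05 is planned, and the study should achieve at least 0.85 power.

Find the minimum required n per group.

Standardized effect: d = |μ_{active} − μ_{control}| / σ = |156.6 − 158.3| / 4.7 = 0.3617
For power 0.85 need Φ(δ − z_{0.025}) = 0.85, so δ = z_{0.025} + z_{0.15} = 1.960 + 1.036 = 2.996.
(Ignoring the negligible lower-tail rejection probability gives the usual closed-form inversion.)
δ = d·√(n/2) ⇒ n = 2(δ/d)² = 2 × (2.996 / 0.3617)² = 137.25.
Rounding up, n = 138 per group.

n = 138 per group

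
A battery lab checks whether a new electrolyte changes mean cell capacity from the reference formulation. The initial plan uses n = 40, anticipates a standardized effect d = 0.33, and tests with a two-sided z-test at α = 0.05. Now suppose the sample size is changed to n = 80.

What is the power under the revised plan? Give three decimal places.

With n = 80: δ = d·√n = 0.33 × √80 = 2.9516. Critical value z_{0.025} = 1.960.
Revised power = Φ(δ − 1.960) + Φ(−δ − 1.960) = Φ(0.992) + Φ(-4.912) = 0.8393 + 0.0000 = 0.8393.

Power ≈ 0.839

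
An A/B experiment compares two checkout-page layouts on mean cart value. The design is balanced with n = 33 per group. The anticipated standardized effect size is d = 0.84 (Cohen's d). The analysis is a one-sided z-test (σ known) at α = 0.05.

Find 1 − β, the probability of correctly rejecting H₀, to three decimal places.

Noncentrality parameter: λ = d·√(n/2) = 0.84 × √(33/2) = 3.4121
One-sided α = 0.05 → critical value z_{0.05} = 1.645.
Power = Φ(λ − 1.645) = Φ(1.767) = 0.9614.

Power ≈ 0.961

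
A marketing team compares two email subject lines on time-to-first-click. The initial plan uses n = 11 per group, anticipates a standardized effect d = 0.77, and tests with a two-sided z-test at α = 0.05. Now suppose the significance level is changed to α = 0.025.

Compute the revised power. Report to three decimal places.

Power ≈ 0.332

δ = d·√(n/2) = 0.77 × √(11/2) = 1.8058 (unchanged). New critical value: z_{0.0125} = 2.241.
Revised power = Φ(δ − 2.241) + Φ(−δ − 2.241) = Φ(-0.436) + Φ(-4.047) = 0.3316 + 0.0000 = 0.3316.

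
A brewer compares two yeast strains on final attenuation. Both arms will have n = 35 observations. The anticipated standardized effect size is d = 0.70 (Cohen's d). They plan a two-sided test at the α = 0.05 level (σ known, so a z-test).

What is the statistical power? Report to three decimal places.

Noncentrality parameter: δ = d·√(n/2) = 0.70 × √(35/2) = 2.9283
Two-sided α = 0.05 → critical value z_{0.025} = 1.960.
Power = Φ(δ − 1.960) + Φ(−δ − 1.960) = Φ(0.968) + Φ(-4.888) = 0.8336 + 0.0000 = 0.8336.

Power ≈ 0.834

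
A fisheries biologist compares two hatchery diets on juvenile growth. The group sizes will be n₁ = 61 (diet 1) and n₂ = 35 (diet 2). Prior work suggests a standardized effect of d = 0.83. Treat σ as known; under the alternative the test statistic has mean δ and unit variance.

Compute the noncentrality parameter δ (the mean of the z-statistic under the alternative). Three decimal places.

δ = d / √(1/n₁ + 1/n₂) = 0.83 / √(1/61 + 1/35) = 3.9142

δ ≈ 3.914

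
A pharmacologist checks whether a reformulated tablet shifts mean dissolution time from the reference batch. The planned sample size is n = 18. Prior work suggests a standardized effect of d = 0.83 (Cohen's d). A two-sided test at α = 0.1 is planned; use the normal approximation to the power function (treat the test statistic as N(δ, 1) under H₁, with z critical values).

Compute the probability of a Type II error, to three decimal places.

β ≈ 0.030

Noncentrality parameter: δ = d·√n = 0.83 × √18 = 3.5214
Two-sided α = 0.1 → critical value z_{0.05} = 1.645.
Power = Φ(δ − 1.645) + Φ(−δ − 1.645) = Φ(1.877) + Φ(-5.166) = 0.9697 + 0.0000 = 0.9697.
Type II error: β = 1 − power = 1 − 0.9697 = 0.0303.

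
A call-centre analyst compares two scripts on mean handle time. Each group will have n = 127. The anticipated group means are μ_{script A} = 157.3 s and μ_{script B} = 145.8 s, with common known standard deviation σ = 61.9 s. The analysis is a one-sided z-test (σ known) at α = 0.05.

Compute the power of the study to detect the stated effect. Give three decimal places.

Standardized effect: d = |μ_{script A} − μ_{script B}| / σ = |157.3 − 145.8| / 61.9 = 0.1858
Noncentrality parameter: δ = d·√(n/2) = 0.1858 × √(127/2) = 1.4805
One-sided α = 0.05 → critical value z_{0.05} = 1.645.
Power = Φ(δ − 1.645) = Φ(-0.164) = 0.4347.

Power ≈ 0.435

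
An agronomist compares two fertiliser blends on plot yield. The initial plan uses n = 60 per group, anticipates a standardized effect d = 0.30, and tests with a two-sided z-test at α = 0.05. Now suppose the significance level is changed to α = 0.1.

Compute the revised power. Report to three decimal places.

Power ≈ 0.500

δ = d·√(n/2) = 0.30 × √(60/2) = 1.6432 (unchanged). New critical value: z_{0.05} = 1.645.
Revised power = Φ(δ − 1.645) + Φ(−δ − 1.645) = Φ(-0.002) + Φ(-3.288) = 0.4993 + 0.0005 = 0.4998.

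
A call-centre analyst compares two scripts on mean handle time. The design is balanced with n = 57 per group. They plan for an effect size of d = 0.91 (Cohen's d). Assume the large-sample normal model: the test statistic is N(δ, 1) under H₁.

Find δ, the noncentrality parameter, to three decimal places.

δ ≈ 4.858

δ = d·√(n/2) = 0.91 × √(57/2) = 4.8581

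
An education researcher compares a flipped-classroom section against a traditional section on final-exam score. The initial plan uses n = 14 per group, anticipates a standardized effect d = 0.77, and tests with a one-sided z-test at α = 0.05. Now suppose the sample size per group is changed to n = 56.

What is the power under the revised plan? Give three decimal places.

Power ≈ 0.992

With n = 56 per group: δ = d·√(n/2) = 0.77 × √(56/2) = 4.0745. Critical value z_{0.05} = 1.645.
Revised power = Φ(δ − 1.645) = Φ(2.430) = 0.9924.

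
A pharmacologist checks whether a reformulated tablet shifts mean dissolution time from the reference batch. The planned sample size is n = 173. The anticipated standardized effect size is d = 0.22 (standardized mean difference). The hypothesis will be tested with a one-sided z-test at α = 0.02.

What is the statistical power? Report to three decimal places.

Power ≈ 0.800

Noncentrality parameter: δ = d·√n = 0.22 × √173 = 2.8936
One-sided α = 0.02 → critical value z_{0.02} = 2.054.
Power = Φ(δ − 2.054) = Φ(0.840) = 0.7995.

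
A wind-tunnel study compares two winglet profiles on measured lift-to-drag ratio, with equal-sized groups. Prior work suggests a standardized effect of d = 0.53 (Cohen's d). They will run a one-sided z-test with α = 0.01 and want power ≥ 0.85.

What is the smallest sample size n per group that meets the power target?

For power 0.85 need Φ(δ − z_{0.01}) = 0.85, so δ = z_{0.01} + z_{0.15} = 2.326 + 1.036 = 3.363.
δ = d·√(n/2) ⇒ n = 2(δ/d)² = 2 × (3.363 / 0.53)² = 80.51.
Round up to the next whole unit.

n = 81 per group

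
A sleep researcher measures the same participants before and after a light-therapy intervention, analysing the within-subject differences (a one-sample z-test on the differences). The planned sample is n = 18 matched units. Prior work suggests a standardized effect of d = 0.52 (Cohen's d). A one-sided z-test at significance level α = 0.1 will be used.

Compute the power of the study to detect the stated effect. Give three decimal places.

Power ≈ 0.822

Noncentrality parameter: δ = d·√n = 0.52 × √18 = 2.2062
One-sided α = 0.1 → critical value z_{0.1} = 1.282.
Power = Φ(δ − 1.282) = Φ(0.925) = 0.8224.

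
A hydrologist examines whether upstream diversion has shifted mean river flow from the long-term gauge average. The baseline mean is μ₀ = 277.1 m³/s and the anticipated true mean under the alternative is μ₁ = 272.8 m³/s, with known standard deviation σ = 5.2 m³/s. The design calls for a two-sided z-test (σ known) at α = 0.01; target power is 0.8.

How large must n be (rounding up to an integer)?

n = 18

Standardized effect: d = |μ₁ − μ₀| / σ = |272.8 − 277.1| / 5.2 = 0.8269
Set Φ(δ − 2.576) = 0.8; then δ − 2.576 = Φ⁻¹(0.8) = 0.842, giving δ = 3.417.
(Ignoring the negligible lower-tail rejection probability gives the usual closed-form inversion.)
δ = d·√n ⇒ n = (δ/d)² = (3.417 / 0.8269)² = 17.08.
Round up to the next whole unit.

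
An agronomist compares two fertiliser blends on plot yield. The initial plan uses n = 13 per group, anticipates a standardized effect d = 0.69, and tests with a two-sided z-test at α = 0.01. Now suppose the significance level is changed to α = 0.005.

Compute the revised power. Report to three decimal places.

δ = d·√(n/2) = 0.69 × √(13/2) = 1.7592 (unchanged). New critical value: z_{0.0025} = 2.807.
Revised power = Φ(δ − 2.807) + Φ(−δ − 2.807) = Φ(-1.048) + Φ(-4.566) = 0.1473 + 0.0000 = 0.1474.

Power ≈ 0.147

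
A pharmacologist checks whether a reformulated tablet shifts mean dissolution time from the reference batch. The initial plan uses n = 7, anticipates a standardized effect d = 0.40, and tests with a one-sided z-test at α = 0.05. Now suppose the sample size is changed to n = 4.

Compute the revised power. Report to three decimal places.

Power ≈ 0.199

With n = 4: δ = d·√n = 0.40 × √4 = 0.8000. Critical value z_{0.05} = 1.645.
Revised power = Φ(δ − 1.645) = Φ(-0.845) = 0.1991.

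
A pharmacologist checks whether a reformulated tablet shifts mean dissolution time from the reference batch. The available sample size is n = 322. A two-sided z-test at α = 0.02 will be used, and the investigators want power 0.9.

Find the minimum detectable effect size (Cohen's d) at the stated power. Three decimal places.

Required noncentrality: δ = z_{0.01} + z_{0.10} = 2.326 + 1.282 = 3.608.
(Lower-tail contribution to power is negligible for δ > 0.)
δ = d·√n ⇒ d = δ/√n = 3.608/√322 = 0.2011.

d ≈ 0.201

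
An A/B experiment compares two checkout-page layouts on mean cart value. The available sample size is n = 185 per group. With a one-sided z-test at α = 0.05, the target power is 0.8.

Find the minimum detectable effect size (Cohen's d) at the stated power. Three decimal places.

Need Φ(δ − 1.645) = 0.8, so δ = 1.645 + 0.842 = 2.486.
δ = d·√(n/2) ⇒ d = δ/√(n/2) = 2.486/√(185/2) = 0.2585.

d ≈ 0.259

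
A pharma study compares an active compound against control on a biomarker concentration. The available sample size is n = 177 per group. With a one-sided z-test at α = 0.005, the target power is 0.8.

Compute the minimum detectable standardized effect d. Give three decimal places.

Need Φ(δ − 2.576) = 0.8, so δ = 2.576 + 0.842 = 3.417.
δ = d·√(n/2) ⇒ d = δ/√(n/2) = 3.417/√(177/2) = 0.3633.

d ≈ 0.363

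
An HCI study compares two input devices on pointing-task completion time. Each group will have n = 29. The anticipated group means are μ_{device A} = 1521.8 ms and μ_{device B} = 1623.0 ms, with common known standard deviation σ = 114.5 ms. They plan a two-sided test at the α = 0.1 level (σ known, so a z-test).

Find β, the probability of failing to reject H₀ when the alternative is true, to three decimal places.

Standardized effect: d = |μ_{device A} − μ_{device B}| / σ = |1521.8 − 1623.0| / 114.5 = 0.8838
Noncentrality parameter: δ = d·√(n/2) = 0.8838 × √(29/2) = 3.3656
Critical value for a two-sided test at α = 0.1: z_{α/2} = 1.645.
Power = Φ(δ − 1.645) + Φ(−δ − 1.645) = Φ(1.721) + Φ(-5.010) = 0.9573 + 0.0000 = 0.9573.
Type II error: β = 1 − power = 1 − 0.9573 = 0.0427.

β ≈ 0.043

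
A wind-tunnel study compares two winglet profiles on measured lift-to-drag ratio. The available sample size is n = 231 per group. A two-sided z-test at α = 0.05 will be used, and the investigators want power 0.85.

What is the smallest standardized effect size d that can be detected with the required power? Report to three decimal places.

d ≈ 0.279

Need Φ(δ − 1.960) = 0.85, so δ = 1.960 + 1.036 = 2.996.
(Lower-tail contribution to power is negligible for δ > 0.)
δ = d·√(n/2) ⇒ d = δ/√(n/2) = 2.996/√(231/2) = 0.2788.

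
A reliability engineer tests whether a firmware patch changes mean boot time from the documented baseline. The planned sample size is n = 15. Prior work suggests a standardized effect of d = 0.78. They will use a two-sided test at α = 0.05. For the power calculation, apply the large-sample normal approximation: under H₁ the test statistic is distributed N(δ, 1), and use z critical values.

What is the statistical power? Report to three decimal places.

Noncentrality parameter: δ = d·√n = 0.78 × √15 = 3.0209
Critical value for a two-sided test at α = 0.05: z_{α/2} = 1.960.
Power = Φ(δ − 1.960) + Φ(−δ − 1.960) = Φ(1.061) + Φ(-4.981) = 0.8556 + 0.0000 = 0.8556.

Power ≈ 0.856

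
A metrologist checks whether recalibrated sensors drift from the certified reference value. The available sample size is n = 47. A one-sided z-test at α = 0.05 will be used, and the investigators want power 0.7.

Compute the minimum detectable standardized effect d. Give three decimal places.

Required noncentrality: δ = z_{0.05} + z_{0.30} = 1.645 + 0.524 = 2.169.
δ = d·√n ⇒ d = δ/√n = 2.169/√47 = 0.3164.

d ≈ 0.316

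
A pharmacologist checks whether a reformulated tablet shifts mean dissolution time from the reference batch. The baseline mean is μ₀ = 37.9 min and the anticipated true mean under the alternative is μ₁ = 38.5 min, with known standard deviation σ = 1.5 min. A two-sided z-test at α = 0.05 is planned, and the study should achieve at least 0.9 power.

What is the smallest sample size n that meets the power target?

Standardized effect: d = |μ₁ − μ₀| / σ = |38.5 − 37.9| / 1.5 = 0.4000
For power 0.9 need Φ(δ − z_{0.025}) = 0.9, so δ = z_{0.025} + z_{0.10} = 1.960 + 1.282 = 3.242.
(Ignoring the negligible lower-tail rejection probability gives the usual closed-form inversion.)
δ = d·√n ⇒ n = (δ/d)² = (3.242 / 0.4000)² = 65.67.
Rounding up, n = 66.

n = 66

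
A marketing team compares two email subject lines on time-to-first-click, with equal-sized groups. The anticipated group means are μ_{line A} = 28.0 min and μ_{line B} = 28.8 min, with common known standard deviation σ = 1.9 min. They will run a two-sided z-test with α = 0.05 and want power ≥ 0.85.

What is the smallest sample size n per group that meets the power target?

n = 102 per group

Standardized effect: d = |μ_{line A} − μ_{line B}| / σ = |28.0 − 28.8| / 1.9 = 0.4211
For power 0.85 need Φ(δ − z_{0.025}) = 0.85, so δ = z_{0.025} + z_{0.15} = 1.960 + 1.036 = 2.996.
(Ignoring the negligible lower-tail rejection probability gives the usual closed-form inversion.)
δ = d·√(n/2) ⇒ n = 2(δ/d)² = 2 × (2.996 / 0.4211)² = 101.29.
Round up to the next whole unit.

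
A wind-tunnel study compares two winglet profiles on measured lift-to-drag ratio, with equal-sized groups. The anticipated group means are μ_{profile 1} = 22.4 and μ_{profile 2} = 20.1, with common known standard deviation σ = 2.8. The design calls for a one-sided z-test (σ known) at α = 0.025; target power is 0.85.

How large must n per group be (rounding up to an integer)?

Standardized effect: d = |μ_{profile 1} − μ_{profile 2}| / σ = |22.4 − 20.1| / 2.8 = 0.8214
For power 0.85 need Φ(δ − z_{0.025}) = 0.85, so δ = z_{0.025} + z_{0.15} = 1.960 + 1.036 = 2.996.
δ = d·√(n/2) ⇒ n = 2(δ/d)² = 2 × (2.996 / 0.8214)² = 26.61.
Rounding up, n = 27 per group.

n = 27 per group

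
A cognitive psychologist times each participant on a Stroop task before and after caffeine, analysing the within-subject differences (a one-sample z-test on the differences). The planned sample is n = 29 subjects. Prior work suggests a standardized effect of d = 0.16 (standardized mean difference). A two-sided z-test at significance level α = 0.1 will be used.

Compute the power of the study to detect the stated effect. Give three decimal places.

Power ≈ 0.223

Noncentrality parameter: δ = d·√n = 0.16 × √29 = 0.8616
Two-sided α = 0.1 → critical value z_{0.05} = 1.645.
Power = Φ(δ − 1.645) + Φ(−δ − 1.645) = Φ(-0.783) + Φ(-2.506) = 0.2167 + 0.0061 = 0.2228.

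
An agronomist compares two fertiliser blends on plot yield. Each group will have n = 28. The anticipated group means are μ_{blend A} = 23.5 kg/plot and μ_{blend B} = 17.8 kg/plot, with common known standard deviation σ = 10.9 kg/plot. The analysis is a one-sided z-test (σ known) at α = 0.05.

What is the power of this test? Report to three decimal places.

Standardized effect: d = |μ_{blend A} − μ_{blend B}| / σ = |23.5 − 17.8| / 10.9 = 0.5229
Noncentrality parameter: δ = d·√(n/2) = 0.5229 × √(28/2) = 1.9566
Critical value for a one-sided test at α = 0.05: z_α = 1.645.
Power = Φ(δ − 1.645) = Φ(0.312) = 0.6224.

Power ≈ 0.622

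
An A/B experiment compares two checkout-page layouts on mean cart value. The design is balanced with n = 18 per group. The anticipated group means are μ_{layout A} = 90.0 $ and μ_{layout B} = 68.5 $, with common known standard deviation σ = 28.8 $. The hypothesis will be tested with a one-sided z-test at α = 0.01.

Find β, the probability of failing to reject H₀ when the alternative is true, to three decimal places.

Standardized effect: d = |μ_{layout A} − μ_{layout B}| / σ = |90.0 − 68.5| / 28.8 = 0.7465
Noncentrality parameter: δ = d·√(n/2) = 0.7465 × √(18/2) = 2.2396
One-sided α = 0.01 → critical value z_{0.01} = 2.326.
Power = P(Z > 2.326 − δ) = Φ(-0.087) = 0.4654.
Type II error: β = 1 − power = 1 − 0.4654 = 0.5346.

β ≈ 0.535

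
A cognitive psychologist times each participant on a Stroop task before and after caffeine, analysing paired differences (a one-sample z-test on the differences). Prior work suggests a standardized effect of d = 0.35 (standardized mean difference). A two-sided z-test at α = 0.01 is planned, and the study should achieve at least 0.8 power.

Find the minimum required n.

n = 96

For power 0.8 need Φ(δ − z_{0.005}) = 0.8, so δ = z_{0.005} + z_{0.20} = 2.576 + 0.842 = 3.417.
(For δ > 0 the lower-tail rejection region contributes negligibly to power, so the one-term inversion is standard.)
δ = d·√n ⇒ n = (δ/d)² = (3.417 / 0.35)² = 95.34.
Round up to the next whole unit.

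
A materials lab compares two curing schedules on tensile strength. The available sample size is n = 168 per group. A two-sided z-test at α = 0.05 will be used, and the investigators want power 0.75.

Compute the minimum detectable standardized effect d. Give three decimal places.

d ≈ 0.287

Need Φ(δ − 1.960) = 0.75, so δ = 1.960 + 0.674 = 2.634.
(The second rejection-region term Φ(−δ − z_{α/2}) is negligible and dropped.)
δ = d·√(n/2) ⇒ d = δ/√(n/2) = 2.634/√(168/2) = 0.2874.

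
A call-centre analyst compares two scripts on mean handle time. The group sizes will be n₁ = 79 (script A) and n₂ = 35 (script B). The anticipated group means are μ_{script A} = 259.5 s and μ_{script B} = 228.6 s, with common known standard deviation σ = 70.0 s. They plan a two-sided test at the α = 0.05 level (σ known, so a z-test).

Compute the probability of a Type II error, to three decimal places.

Standardized effect: d = |μ_{script A} − μ_{script B}| / σ = |259.5 − 228.6| / 70.0 = 0.4414
Noncentrality parameter: δ = d / √(1/n₁ + 1/n₂) = 0.4414 / √(1/79 + 1/35) = 2.1740
Two-sided α = 0.05 → critical value z_{0.025} = 1.960.
Power = Φ(δ − 1.960) + Φ(−δ − 1.960) = Φ(0.214) + Φ(-4.134) = 0.5847 + 0.0000 = 0.5848.
Type II error: β = 1 − power = 1 − 0.5848 = 0.4152.

β ≈ 0.415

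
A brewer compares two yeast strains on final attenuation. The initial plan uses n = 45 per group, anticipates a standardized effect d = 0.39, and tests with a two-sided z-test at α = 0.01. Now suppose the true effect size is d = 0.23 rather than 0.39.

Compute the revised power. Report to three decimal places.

With d = 0.23: δ = d·√(n/2) = 0.23 × √(45/2) = 1.0910. Critical value z_{0.005} = 2.576.
Revised power = Φ(δ − 2.576) + Φ(−δ − 2.576) = Φ(-1.485) + Φ(-3.667) = 0.0688 + 0.0001 = 0.0689.

Power ≈ 0.069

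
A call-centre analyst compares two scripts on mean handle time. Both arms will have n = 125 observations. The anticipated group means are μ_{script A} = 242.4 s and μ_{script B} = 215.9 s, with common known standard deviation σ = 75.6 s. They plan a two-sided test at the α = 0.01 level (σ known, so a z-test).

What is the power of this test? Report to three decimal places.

Power ≈ 0.577

Standardized effect: d = |μ_{script A} − μ_{script B}| / σ = |242.4 − 215.9| / 75.6 = 0.3505
Noncentrality parameter: δ = d·√(n/2) = 0.3505 × √(125/2) = 2.7712
Critical value for a two-sided test at α = 0.01: z_{α/2} = 2.576.
Power = Φ(δ − 2.576) + Φ(−δ − 2.576) = Φ(0.195) + Φ(-5.347) = 0.5774 + 0.0000 = 0.5774.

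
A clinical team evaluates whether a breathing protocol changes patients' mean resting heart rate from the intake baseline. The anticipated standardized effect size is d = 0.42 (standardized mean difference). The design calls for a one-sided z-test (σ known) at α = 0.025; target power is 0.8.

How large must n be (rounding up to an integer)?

n = 45

For power 0.8 need Φ(δ − z_{0.025}) = 0.8, so δ = z_{0.025} + z_{0.20} = 1.960 + 0.842 = 2.802.
δ = d·√n ⇒ n = (δ/d)² = (2.802 / 0.42)² = 44.49.
Rounding up, n = 45.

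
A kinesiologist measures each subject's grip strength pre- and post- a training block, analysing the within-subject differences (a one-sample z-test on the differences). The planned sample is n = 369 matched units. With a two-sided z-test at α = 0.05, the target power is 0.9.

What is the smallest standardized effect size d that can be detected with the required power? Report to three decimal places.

Required noncentrality: δ = z_{0.025} + z_{0.10} = 1.960 + 1.282 = 3.242.
(Lower-tail contribution to power is negligible for δ > 0.)
δ = d·√n ⇒ d = δ/√n = 3.242/√369 = 0.1687.

d ≈ 0.169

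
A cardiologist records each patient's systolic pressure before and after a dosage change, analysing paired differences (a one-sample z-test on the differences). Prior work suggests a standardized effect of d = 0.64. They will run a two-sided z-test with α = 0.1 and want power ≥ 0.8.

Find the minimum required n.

Set Φ(δ − 1.645) = 0.8; then δ − 1.645 = Φ⁻¹(0.8) = 0.842, giving δ = 2.486.
(Ignoring the negligible lower-tail rejection probability gives the usual closed-form inversion.)
δ = d·√n ⇒ n = (δ/d)² = (2.486 / 0.64)² = 15.09.
Rounding up, n = 16.

n = 16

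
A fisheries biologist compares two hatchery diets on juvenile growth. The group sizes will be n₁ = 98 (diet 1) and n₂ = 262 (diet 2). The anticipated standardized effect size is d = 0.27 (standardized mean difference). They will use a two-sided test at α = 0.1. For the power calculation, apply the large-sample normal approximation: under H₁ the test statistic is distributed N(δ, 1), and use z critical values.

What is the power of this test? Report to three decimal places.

Power ≈ 0.737

Noncentrality parameter: δ = d / √(1/n₁ + 1/n₂) = 0.27 / √(1/98 + 1/262) = 2.2802
Critical value for a two-sided test at α = 0.1: z_{α/2} = 1.645.
Power = Φ(δ − 1.645) + Φ(−δ − 1.645) = Φ(0.635) + Φ(-3.925) = 0.7374 + 0.0000 = 0.7374.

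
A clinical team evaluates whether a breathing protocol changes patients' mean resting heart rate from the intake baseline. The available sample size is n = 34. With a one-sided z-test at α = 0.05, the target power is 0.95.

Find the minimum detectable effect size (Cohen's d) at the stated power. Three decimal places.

d ≈ 0.564

Required noncentrality: δ = z_{0.05} + z_{0.05} = 1.645 + 1.645 = 3.290.
δ = d·√n ⇒ d = δ/√n = 3.290/√34 = 0.5642.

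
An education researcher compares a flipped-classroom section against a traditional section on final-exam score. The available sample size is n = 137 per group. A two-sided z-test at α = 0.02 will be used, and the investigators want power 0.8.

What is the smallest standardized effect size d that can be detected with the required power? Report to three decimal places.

d ≈ 0.383

Need Φ(δ − 2.326) = 0.8, so δ = 2.326 + 0.842 = 3.168.
(The second rejection-region term Φ(−δ − z_{α/2}) is negligible and dropped.)
δ = d·√(n/2) ⇒ d = δ/√(n/2) = 3.168/√(137/2) = 0.3828.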